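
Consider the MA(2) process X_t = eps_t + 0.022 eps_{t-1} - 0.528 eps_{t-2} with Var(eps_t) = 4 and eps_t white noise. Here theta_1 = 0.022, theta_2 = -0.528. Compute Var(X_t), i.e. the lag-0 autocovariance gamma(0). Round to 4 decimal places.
\gamma(0) = 5.1171

For an MA(q) process X_t = eps_t + sum_i theta_i eps_{t-i} with
Var(eps_t) = sigma^2, the variance is
  gamma(0) = sigma^2 * (1 + sum_i theta_i^2).
  sum_i theta_i^2 = (0.022)^2 + (-0.528)^2 = 0.000484 + 0.278784 = 0.279268.
  gamma(0) = 4 * (1 + 0.279268) = 4 * 1.279268 = 5.117072, which rounds to 5.1171.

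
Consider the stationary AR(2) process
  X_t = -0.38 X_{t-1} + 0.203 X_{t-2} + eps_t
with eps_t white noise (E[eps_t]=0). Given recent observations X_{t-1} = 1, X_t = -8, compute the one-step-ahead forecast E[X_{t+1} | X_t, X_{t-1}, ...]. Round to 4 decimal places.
E[X_{t+1} \mid \mathcal F_t] = 3.2430

For an AR(p) model X_t = c + sum_i phi_i X_{t-i} + eps_t, the
one-step-ahead conditional mean is
  E[X_{t+1} | X_t, ...] = c + sum_i phi_i X_{t+1-i}.
Substitute known values:
  E[X_{t+1} | ...] = (-0.38) * (-8) + (0.203) * (1)
                   = 3.2430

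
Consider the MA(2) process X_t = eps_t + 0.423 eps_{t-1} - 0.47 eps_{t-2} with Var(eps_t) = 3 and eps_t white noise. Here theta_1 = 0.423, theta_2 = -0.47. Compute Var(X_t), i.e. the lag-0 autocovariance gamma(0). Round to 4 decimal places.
\gamma(0) = 4.1995

For an MA(q) process X_t = eps_t + sum_i theta_i eps_{t-i} with
Var(eps_t) = sigma^2, the variance is
  gamma(0) = sigma^2 * (1 + sum_i theta_i^2).
  sum_i theta_i^2 = (0.423)^2 + (-0.47)^2 = 0.178929 + 0.2209 = 0.399829.
  gamma(0) = 3 * (1 + 0.399829) = 3 * 1.399829 = 4.199487, which rounds to 4.1995.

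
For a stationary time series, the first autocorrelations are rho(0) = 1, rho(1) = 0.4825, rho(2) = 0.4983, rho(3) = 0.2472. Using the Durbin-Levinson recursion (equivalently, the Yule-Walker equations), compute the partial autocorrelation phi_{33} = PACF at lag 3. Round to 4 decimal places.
\phi_{33} = -0.1140

The PACF at lag k is phi_{kk}, the last component of the solution
to the Yule-Walker system G_k phi = r_k where
  (G_k)_{ij} = rho(|i - j|), (r_k)_i = rho(i), i,j = 1..k.
Equivalently, Durbin-Levinson gives phi_{kk} iteratively:
  phi_{11} = rho(1)
  phi_{kk} = [rho(k) - sum_{j=1..k-1} phi_{k-1,j} rho(k-j)]
            / [1 - sum_{j=1..k-1} phi_{k-1,j} rho(j)],
  phi_{k,j} = phi_{k-1,j} - phi_{kk} phi_{k-1,k-j},  j = 1..k-1.
Step k = 1:
  phi_11 = rho(1) = 0.4825.
Step k = 2:
  phi_22 = [rho(2) - phi_11 rho(1)] / [1 - phi_11 rho(1)] = [0.4983 - (0.4825)(0.4825)] / [1 - (0.4825)(0.4825)]
         = 0.26549375 / 0.76719375 = 0.346058.
  Update: phi_21 = phi_11 - phi_22 phi_11 = 0.4825 - (0.346058)(0.4825) = 0.315527.
Step k = 3:
  phi_33 = [rho(3) - phi_21 rho(2) - phi_22 rho(1)] / [1 - phi_21 rho(1) - phi_22 rho(2)]
    numerator   = 0.2472 - (0.315527)(0.4983) - (0.346058)(0.4825) = -0.07700016
    denominator = 1 - (0.315527)(0.4825) - (0.346058)(0.4983) = 0.67531744
  phi_33 = -0.07700016 / 0.67531744 = -0.114.
Therefore phi_{33} = -0.1140.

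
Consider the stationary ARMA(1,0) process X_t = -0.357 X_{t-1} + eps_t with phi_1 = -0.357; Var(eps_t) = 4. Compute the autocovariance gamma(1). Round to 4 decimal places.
\gamma(1) = -1.6366

Multiply the model equation by X_{t-k} and take expectations. With theta_0 = psi_0 = 1 and psi_j the MA(infinity) weights, this gives
  gamma(k) - sum_i phi_i gamma(k-i) = c_k,
  c_k = sigma^2 * sum_{j=k..q} theta_j psi_{j-k}   (c_k = 0 for k > q),
using gamma(-m) = gamma(m).
Pure AR (q = 0): c_0 = sigma^2 = 4, c_k = 0 for k >= 1.
Equations for k = 0 and k = 1 (AR order 1):
  gamma(0) = phi_1 gamma(1) + c_0
  gamma(1) = phi_1 gamma(0) + c_1
Substituting the second into the first: gamma(0) (1 - phi_1^2) = c_0 + phi_1 c_1, so
  gamma(0) = c_0 / (1 - phi_1^2) = 4 / (1 - (-0.357)^2) = 4 / 0.872551 = 4.584259.
  gamma(1) = phi_1 gamma(0) = (-0.357)(4.584259) = -1.636581.
Therefore gamma(1) = -1.6366 (to 4 decimal places).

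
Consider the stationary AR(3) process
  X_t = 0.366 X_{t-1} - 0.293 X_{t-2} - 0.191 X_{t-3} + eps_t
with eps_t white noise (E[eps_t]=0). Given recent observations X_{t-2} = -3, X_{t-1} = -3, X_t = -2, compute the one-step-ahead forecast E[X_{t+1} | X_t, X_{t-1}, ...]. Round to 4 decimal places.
E[X_{t+1} \mid \mathcal F_t] = 0.7200

For an AR(p) model X_t = c + sum_i phi_i X_{t-i} + eps_t, the
one-step-ahead conditional mean is
  E[X_{t+1} | X_t, ...] = c + sum_i phi_i X_{t+1-i}.
Substitute known values:
  E[X_{t+1} | ...] = (0.366) * (-2) + (-0.293) * (-3) + (-0.191) * (-3)
                   = 0.7200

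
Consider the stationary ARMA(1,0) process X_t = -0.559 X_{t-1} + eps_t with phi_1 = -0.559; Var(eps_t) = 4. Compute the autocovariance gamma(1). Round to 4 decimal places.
\gamma(1) = -3.2523

Multiply the model equation by X_{t-k} and take expectations. With theta_0 = psi_0 = 1 and psi_j the MA(infinity) weights, this gives
  gamma(k) - sum_i phi_i gamma(k-i) = c_k,
  c_k = sigma^2 * sum_{j=k..q} theta_j psi_{j-k}   (c_k = 0 for k > q),
using gamma(-m) = gamma(m).
Pure AR (q = 0): c_0 = sigma^2 = 4, c_k = 0 for k >= 1.
Equations for k = 0 and k = 1 (AR order 1):
  gamma(0) = phi_1 gamma(1) + c_0
  gamma(1) = phi_1 gamma(0) + c_1
Substituting the second into the first: gamma(0) (1 - phi_1^2) = c_0 + phi_1 c_1, so
  gamma(0) = c_0 / (1 - phi_1^2) = 4 / (1 - (-0.559)^2) = 4 / 0.687519 = 5.818021.
  gamma(1) = phi_1 gamma(0) = (-0.559)(5.818021) = -3.252274.
Therefore gamma(1) = -3.2523 (to 4 decimal places).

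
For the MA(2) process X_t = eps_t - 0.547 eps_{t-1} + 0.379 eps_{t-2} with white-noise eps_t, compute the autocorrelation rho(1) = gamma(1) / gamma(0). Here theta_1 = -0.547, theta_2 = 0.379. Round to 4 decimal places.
\rho(1) = -0.5228

For an MA(q) process with theta_0 = 1, the autocovariance is
  gamma(k) = sigma^2 * sum_{i=0..q-k} theta_i * theta_{i+k},
and rho(k) = gamma(k) / gamma(0). Sigma^2 cancels.
  numerator   = (1)*(-0.547) + (-0.547)*(0.379) = -0.754313.
  denominator = (1)^2 + (-0.547)^2 + (0.379)^2 = 1.44285.
  rho(1) = -0.754313 / 1.44285 = -0.5228.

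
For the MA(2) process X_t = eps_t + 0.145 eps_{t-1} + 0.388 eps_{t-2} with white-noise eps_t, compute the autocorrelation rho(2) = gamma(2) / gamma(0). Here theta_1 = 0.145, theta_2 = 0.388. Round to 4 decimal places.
\rho(2) = 0.3312

For an MA(q) process with theta_0 = 1, the autocovariance is
  gamma(k) = sigma^2 * sum_{i=0..q-k} theta_i * theta_{i+k},
and rho(k) = gamma(k) / gamma(0). Sigma^2 cancels.
  numerator   = (1)*(0.388) = 0.388.
  denominator = (1)^2 + (0.145)^2 + (0.388)^2 = 1.171569.
  rho(2) = 0.388 / 1.171569 = 0.3312.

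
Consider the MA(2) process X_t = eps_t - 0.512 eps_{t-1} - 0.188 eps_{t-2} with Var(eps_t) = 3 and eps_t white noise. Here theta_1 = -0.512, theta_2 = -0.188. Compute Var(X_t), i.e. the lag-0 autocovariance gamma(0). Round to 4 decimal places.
\gamma(0) = 3.8925

For an MA(q) process X_t = eps_t + sum_i theta_i eps_{t-i} with
Var(eps_t) = sigma^2, the variance is
  gamma(0) = sigma^2 * (1 + sum_i theta_i^2).
  sum_i theta_i^2 = (-0.512)^2 + (-0.188)^2 = 0.262144 + 0.035344 = 0.297488.
  gamma(0) = 3 * (1 + 0.297488) = 3 * 1.297488 = 3.892464, which rounds to 3.8925.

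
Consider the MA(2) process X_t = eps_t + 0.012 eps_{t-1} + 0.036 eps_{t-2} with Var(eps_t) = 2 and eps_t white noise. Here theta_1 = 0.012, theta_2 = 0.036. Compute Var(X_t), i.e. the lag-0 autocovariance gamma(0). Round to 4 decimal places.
\gamma(0) = 2.0029

For an MA(q) process X_t = eps_t + sum_i theta_i eps_{t-i} with
Var(eps_t) = sigma^2, the variance is
  gamma(0) = sigma^2 * (1 + sum_i theta_i^2).
  sum_i theta_i^2 = (0.012)^2 + (0.036)^2 = 0.000144 + 0.001296 = 0.00144.
  gamma(0) = 2 * (1 + 0.00144) = 2 * 1.00144 = 2.00288, which rounds to 2.0029.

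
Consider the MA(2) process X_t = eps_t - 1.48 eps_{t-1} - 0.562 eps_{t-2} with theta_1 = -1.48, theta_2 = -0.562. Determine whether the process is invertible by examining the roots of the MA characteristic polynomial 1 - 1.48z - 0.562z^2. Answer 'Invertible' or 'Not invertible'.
\text{Not invertible}

The MA(q) characteristic polynomial is P(z) = 1 - 1.48z - 0.562z^2.
Invertibility requires all roots to lie outside the unit circle, i.e. |z| > 1 for every root.
Set 1 + (-1.48) z + (-0.562) z^2 = 0, i.e. a z^2 + b z + c = 0 with a = -0.562, b = -1.48, c = 1.
Discriminant D = b^2 - 4ac = (-1.48)^2 - 4*(-0.562)*1 = 2.1904 - (-2.248) = 4.4384.
D >= 0, so the roots are real: z = (-b +/- sqrt(D)) / (2a) = (1.48 +/- 2.106751) / (-1.124).
  z_1 = (1.48 + 2.106751) / (-1.124) = -3.1911,   |z_1| = 3.1911.
  z_2 = (1.48 - 2.106751) / (-1.124) = 0.5576,   |z_2| = 0.5576.
Moduli of all roots: 3.1911, 0.5576.
All moduli strictly greater than 1? No.
Verdict: Not invertible.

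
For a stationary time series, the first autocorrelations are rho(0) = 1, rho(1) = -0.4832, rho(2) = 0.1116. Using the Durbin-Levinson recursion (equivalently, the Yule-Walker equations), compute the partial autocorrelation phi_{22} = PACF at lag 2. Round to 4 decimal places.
\phi_{22} = -0.1590

The PACF at lag k is phi_{kk}, the last component of the solution
to the Yule-Walker system G_k phi = r_k where
  (G_k)_{ij} = rho(|i - j|), (r_k)_i = rho(i), i,j = 1..k.
Equivalently, Durbin-Levinson gives phi_{kk} iteratively:
  phi_{11} = rho(1)
  phi_{kk} = [rho(k) - sum_{j=1..k-1} phi_{k-1,j} rho(k-j)]
            / [1 - sum_{j=1..k-1} phi_{k-1,j} rho(j)],
  phi_{k,j} = phi_{k-1,j} - phi_{kk} phi_{k-1,k-j},  j = 1..k-1.
Step k = 1:
  phi_11 = rho(1) = -0.4832.
Step k = 2:
  phi_22 = [rho(2) - phi_11 rho(1)] / [1 - phi_11 rho(1)] = [0.1116 - (-0.4832)(-0.4832)] / [1 - (-0.4832)(-0.4832)]
         = -0.12188224 / 0.76651776 = -0.159.
Therefore phi_{22} = -0.1590.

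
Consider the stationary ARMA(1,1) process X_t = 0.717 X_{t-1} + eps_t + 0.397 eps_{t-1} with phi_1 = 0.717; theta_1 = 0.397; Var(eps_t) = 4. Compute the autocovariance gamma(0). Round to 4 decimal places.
\gamma(0) = 14.2158

Multiply the model equation by X_{t-k} and take expectations. With theta_0 = psi_0 = 1 and psi_j the MA(infinity) weights, this gives
  gamma(k) - sum_i phi_i gamma(k-i) = c_k,
  c_k = sigma^2 * sum_{j=k..q} theta_j psi_{j-k}   (c_k = 0 for k > q),
using gamma(-m) = gamma(m).
psi-weights needed (psi_j = theta_j + sum_i phi_i psi_{j-i}):
  psi_1 = theta_1 + phi_1 = 0.397 + (0.717) = 1.114
Right-hand sides:
  c_0 = sigma^2 (1 + theta_1 psi_1) = 4 * (1 + (0.397)(1.114)) = 4 * 1.442258 = 5.769032
  c_1 = sigma^2 theta_1 = 4 * (0.397) = 1.588
  c_2 = 0
Equations for k = 0 and k = 1 (AR order 1):
  gamma(0) = phi_1 gamma(1) + c_0
  gamma(1) = phi_1 gamma(0) + c_1
Substituting the second into the first: gamma(0) (1 - phi_1^2) = c_0 + phi_1 c_1, so
  gamma(0) = (c_0 + phi_1 c_1) / (1 - phi_1^2) = (5.769032 + (0.717)(1.588)) / (1 - (0.717)^2) = 6.907628 / 0.485911 = 14.21583.
Therefore gamma(0) = 14.2158 (to 4 decimal places).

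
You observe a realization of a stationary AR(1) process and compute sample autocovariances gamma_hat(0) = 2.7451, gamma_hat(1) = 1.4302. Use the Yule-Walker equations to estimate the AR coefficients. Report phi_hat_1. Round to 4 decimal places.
\hat\phi_{1} = 0.5210

The Yule-Walker equations for an AR(p) process read, in matrix form,
  Gamma_p phi = r_p,   with   (Gamma_p)_{ij} = gamma(|i - j|),
                       (r_p)_i = gamma(i),   i,j = 1..p.
Substitute the sample gammas (Toeplitz matrix and right-hand side of size 1):
  Gamma_p = [[2.7451]]
  r_p     = [1.4302]
With p = 1 this is the single equation gamma(0) phi_1 = gamma(1):
  phi_hat_1 = gamma(1) / gamma(0) = 1.4302 / 2.7451 = 0.5210.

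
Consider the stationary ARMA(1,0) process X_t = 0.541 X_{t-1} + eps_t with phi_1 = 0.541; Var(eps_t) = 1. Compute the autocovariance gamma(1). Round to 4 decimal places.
\gamma(1) = 0.7649

Multiply the model equation by X_{t-k} and take expectations. With theta_0 = psi_0 = 1 and psi_j the MA(infinity) weights, this gives
  gamma(k) - sum_i phi_i gamma(k-i) = c_k,
  c_k = sigma^2 * sum_{j=k..q} theta_j psi_{j-k}   (c_k = 0 for k > q),
using gamma(-m) = gamma(m).
Pure AR (q = 0): c_0 = sigma^2 = 1, c_k = 0 for k >= 1.
Equations for k = 0 and k = 1 (AR order 1):
  gamma(0) = phi_1 gamma(1) + c_0
  gamma(1) = phi_1 gamma(0) + c_1
Substituting the second into the first: gamma(0) (1 - phi_1^2) = c_0 + phi_1 c_1, so
  gamma(0) = c_0 / (1 - phi_1^2) = 1 / (1 - (0.541)^2) = 1 / 0.707319 = 1.413789.
  gamma(1) = phi_1 gamma(0) = (0.541)(1.413789) = 0.76486.
Therefore gamma(1) = 0.7649 (to 4 decimal places).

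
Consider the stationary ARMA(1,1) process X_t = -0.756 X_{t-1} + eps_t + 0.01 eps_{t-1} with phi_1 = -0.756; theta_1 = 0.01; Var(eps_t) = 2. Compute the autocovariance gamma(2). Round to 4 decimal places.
\gamma(2) = 2.6126

Multiply the model equation by X_{t-k} and take expectations. With theta_0 = psi_0 = 1 and psi_j the MA(infinity) weights, this gives
  gamma(k) - sum_i phi_i gamma(k-i) = c_k,
  c_k = sigma^2 * sum_{j=k..q} theta_j psi_{j-k}   (c_k = 0 for k > q),
using gamma(-m) = gamma(m).
psi-weights needed (psi_j = theta_j + sum_i phi_i psi_{j-i}):
  psi_1 = theta_1 + phi_1 = 0.01 + (-0.756) = -0.746
Right-hand sides:
  c_0 = sigma^2 (1 + theta_1 psi_1) = 2 * (1 + (0.01)(-0.746)) = 2 * 0.99254 = 1.98508
  c_1 = sigma^2 theta_1 = 2 * (0.01) = 0.02
  c_2 = 0
Equations for k = 0 and k = 1 (AR order 1):
  gamma(0) = phi_1 gamma(1) + c_0
  gamma(1) = phi_1 gamma(0) + c_1
Substituting the second into the first: gamma(0) (1 - phi_1^2) = c_0 + phi_1 c_1, so
  gamma(0) = (c_0 + phi_1 c_1) / (1 - phi_1^2) = (1.98508 + (-0.756)(0.02)) / (1 - (-0.756)^2) = 1.96996 / 0.428464 = 4.597726.
  gamma(1) = phi_1 gamma(0) + c_1 = (-0.756)(4.597726) + (0.02) = -3.455881.
For k = 2 (> q): gamma(2) = phi_1 gamma(1) = (-0.756)(-3.455881) = 2.612646.
Therefore gamma(2) = 2.6126 (to 4 decimal places).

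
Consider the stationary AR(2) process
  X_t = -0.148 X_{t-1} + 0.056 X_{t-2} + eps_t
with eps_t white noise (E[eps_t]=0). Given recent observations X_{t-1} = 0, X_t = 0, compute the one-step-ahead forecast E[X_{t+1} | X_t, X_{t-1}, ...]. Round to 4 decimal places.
E[X_{t+1} \mid \mathcal F_t] = 0.0000

For an AR(p) model X_t = c + sum_i phi_i X_{t-i} + eps_t, the
one-step-ahead conditional mean is
  E[X_{t+1} | X_t, ...] = c + sum_i phi_i X_{t+1-i}.
Substitute known values:
  E[X_{t+1} | ...] = (-0.148) * (0) + (0.056) * (0)
                   = 0.0000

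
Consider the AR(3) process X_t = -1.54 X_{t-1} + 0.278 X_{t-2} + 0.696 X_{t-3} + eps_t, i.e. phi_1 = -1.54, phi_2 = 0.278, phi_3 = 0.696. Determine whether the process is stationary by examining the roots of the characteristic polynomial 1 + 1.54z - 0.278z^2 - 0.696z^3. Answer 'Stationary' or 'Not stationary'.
\text{Not stationary}

The AR(p) characteristic polynomial is P(z) = 1 + 1.54z - 0.278z^2 - 0.696z^3.
Stationarity requires all roots to lie outside the unit circle, i.e. |z| > 1 for every root.
Degree 3: look for a simple real root z0 first, then factor out (1 - z/z0) and solve the remaining quadratic.
Testing z0 = -1.25: P(-1.25) = 1 + (1.54)(-1.25) + (-0.278)(-1.25)^2 + (-0.696)(-1.25)^3
  = 1 + (-1.925) + (-0.434375) + (1.359375) = 0.  So z_0 = -1.25 is a root, |z_0| = 1.25.
Divide out the factor (1 + 0.8 z) = (1 - z/z0) (since 1/z0 = -0.8):
  P(z) = (1 + 0.8 z)(1 + (0.74) z + (-0.87) z^2)
  [check: z-coef 0.74 - (-0.8) = 1.54; z^2-coef -0.87 - (-0.8)(0.74) = -0.278; z^3-coef -(-0.8)(-0.87) = -0.696.]
Remaining roots from the quadratic factor 1 + (0.74) z + (-0.87) z^2:
  Set 1 + (0.74) z + (-0.87) z^2 = 0, i.e. a z^2 + b z + c = 0 with a = -0.87, b = 0.74, c = 1.
  Discriminant D = b^2 - 4ac = (0.74)^2 - 4*(-0.87)*1 = 0.5476 - (-3.48) = 4.0276.
  D >= 0, so the roots are real: z = (-b +/- sqrt(D)) / (2a) = (-0.74 +/- 2.006888) / (-1.74).
    z_1 = (-0.74 + 2.006888) / (-1.74) = -0.7281,   |z_1| = 0.7281.
    z_2 = (-0.74 - 2.006888) / (-1.74) = 1.5787,   |z_2| = 1.5787.
Moduli of all roots: 1.2500, 0.7281, 1.5787.
All moduli strictly greater than 1? No.
Verdict: Not stationary.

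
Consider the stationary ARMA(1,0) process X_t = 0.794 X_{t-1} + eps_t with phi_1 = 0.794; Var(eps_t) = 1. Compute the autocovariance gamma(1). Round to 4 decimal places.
\gamma(1) = 2.1485

Multiply the model equation by X_{t-k} and take expectations. With theta_0 = psi_0 = 1 and psi_j the MA(infinity) weights, this gives
  gamma(k) - sum_i phi_i gamma(k-i) = c_k,
  c_k = sigma^2 * sum_{j=k..q} theta_j psi_{j-k}   (c_k = 0 for k > q),
using gamma(-m) = gamma(m).
Pure AR (q = 0): c_0 = sigma^2 = 1, c_k = 0 for k >= 1.
Equations for k = 0 and k = 1 (AR order 1):
  gamma(0) = phi_1 gamma(1) + c_0
  gamma(1) = phi_1 gamma(0) + c_1
Substituting the second into the first: gamma(0) (1 - phi_1^2) = c_0 + phi_1 c_1, so
  gamma(0) = c_0 / (1 - phi_1^2) = 1 / (1 - (0.794)^2) = 1 / 0.369564 = 2.705891.
  gamma(1) = phi_1 gamma(0) = (0.794)(2.705891) = 2.148478.
Therefore gamma(1) = 2.1485 (to 4 decimal places).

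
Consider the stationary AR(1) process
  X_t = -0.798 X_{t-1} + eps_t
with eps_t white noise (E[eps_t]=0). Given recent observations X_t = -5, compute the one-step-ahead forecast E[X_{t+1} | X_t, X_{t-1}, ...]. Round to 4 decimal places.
E[X_{t+1} \mid \mathcal F_t] = 3.9900

For an AR(p) model X_t = c + sum_i phi_i X_{t-i} + eps_t, the
one-step-ahead conditional mean is
  E[X_{t+1} | X_t, ...] = c + sum_i phi_i X_{t+1-i}.
Substitute known values:
  E[X_{t+1} | ...] = (-0.798) * (-5)
                   = 3.9900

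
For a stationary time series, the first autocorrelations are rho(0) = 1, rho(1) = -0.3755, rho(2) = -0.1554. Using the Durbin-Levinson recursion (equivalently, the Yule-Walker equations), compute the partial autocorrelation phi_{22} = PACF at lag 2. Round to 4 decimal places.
\phi_{22} = -0.3451

The PACF at lag k is phi_{kk}, the last component of the solution
to the Yule-Walker system G_k phi = r_k where
  (G_k)_{ij} = rho(|i - j|), (r_k)_i = rho(i), i,j = 1..k.
Equivalently, Durbin-Levinson gives phi_{kk} iteratively:
  phi_{11} = rho(1)
  phi_{kk} = [rho(k) - sum_{j=1..k-1} phi_{k-1,j} rho(k-j)]
            / [1 - sum_{j=1..k-1} phi_{k-1,j} rho(j)],
  phi_{k,j} = phi_{k-1,j} - phi_{kk} phi_{k-1,k-j},  j = 1..k-1.
Step k = 1:
  phi_11 = rho(1) = -0.3755.
Step k = 2:
  phi_22 = [rho(2) - phi_11 rho(1)] / [1 - phi_11 rho(1)] = [-0.1554 - (-0.3755)(-0.3755)] / [1 - (-0.3755)(-0.3755)]
         = -0.29640025 / 0.85899975 = -0.3451.
Therefore phi_{22} = -0.3451.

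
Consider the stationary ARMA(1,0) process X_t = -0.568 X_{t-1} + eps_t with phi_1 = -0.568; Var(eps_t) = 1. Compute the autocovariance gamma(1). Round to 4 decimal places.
\gamma(1) = -0.8385

Multiply the model equation by X_{t-k} and take expectations. With theta_0 = psi_0 = 1 and psi_j the MA(infinity) weights, this gives
  gamma(k) - sum_i phi_i gamma(k-i) = c_k,
  c_k = sigma^2 * sum_{j=k..q} theta_j psi_{j-k}   (c_k = 0 for k > q),
using gamma(-m) = gamma(m).
Pure AR (q = 0): c_0 = sigma^2 = 1, c_k = 0 for k >= 1.
Equations for k = 0 and k = 1 (AR order 1):
  gamma(0) = phi_1 gamma(1) + c_0
  gamma(1) = phi_1 gamma(0) + c_1
Substituting the second into the first: gamma(0) (1 - phi_1^2) = c_0 + phi_1 c_1, so
  gamma(0) = c_0 / (1 - phi_1^2) = 1 / (1 - (-0.568)^2) = 1 / 0.677376 = 1.476285.
  gamma(1) = phi_1 gamma(0) = (-0.568)(1.476285) = -0.83853.
Therefore gamma(1) = -0.8385 (to 4 decimal places).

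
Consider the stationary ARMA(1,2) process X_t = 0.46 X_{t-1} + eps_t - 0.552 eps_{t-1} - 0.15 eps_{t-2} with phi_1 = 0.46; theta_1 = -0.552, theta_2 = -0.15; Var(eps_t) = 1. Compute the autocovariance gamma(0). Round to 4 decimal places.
\gamma(0) = 1.0554

Multiply the model equation by X_{t-k} and take expectations. With theta_0 = psi_0 = 1 and psi_j the MA(infinity) weights, this gives
  gamma(k) - sum_i phi_i gamma(k-i) = c_k,
  c_k = sigma^2 * sum_{j=k..q} theta_j psi_{j-k}   (c_k = 0 for k > q),
using gamma(-m) = gamma(m).
psi-weights needed (psi_j = theta_j + sum_i phi_i psi_{j-i}):
  psi_1 = theta_1 + phi_1 = -0.552 + (0.46) = -0.092
  psi_2 = theta_2 + phi_1 psi_1 = -0.15 + (0.46)(-0.092) = -0.19232
Right-hand sides:
  c_0 = sigma^2 (1 + theta_1 psi_1 + theta_2 psi_2) = 1 * (1 + (-0.552)(-0.092) + (-0.15)(-0.19232)) = 1 * 1.079632 = 1.079632
  c_1 = sigma^2 (theta_1 + theta_2 psi_1) = 1 * (-0.552 + (-0.15)(-0.092)) = -0.5382
  c_2 = sigma^2 theta_2 = 1 * (-0.15) = -0.15
Equations for k = 0 and k = 1 (AR order 1):
  gamma(0) = phi_1 gamma(1) + c_0
  gamma(1) = phi_1 gamma(0) + c_1
Substituting the second into the first: gamma(0) (1 - phi_1^2) = c_0 + phi_1 c_1, so
  gamma(0) = (c_0 + phi_1 c_1) / (1 - phi_1^2) = (1.079632 + (0.46)(-0.5382)) / (1 - (0.46)^2) = 0.83206 / 0.7884 = 1.055378.
Therefore gamma(0) = 1.0554 (to 4 decimal places).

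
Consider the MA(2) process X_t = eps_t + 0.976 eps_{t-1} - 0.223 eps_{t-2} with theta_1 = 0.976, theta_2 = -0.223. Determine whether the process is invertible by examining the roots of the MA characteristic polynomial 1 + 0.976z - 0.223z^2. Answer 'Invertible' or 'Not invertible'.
\text{Not invertible}

The MA(q) characteristic polynomial is P(z) = 1 + 0.976z - 0.223z^2.
Invertibility requires all roots to lie outside the unit circle, i.e. |z| > 1 for every root.
Set 1 + (0.976) z + (-0.223) z^2 = 0, i.e. a z^2 + b z + c = 0 with a = -0.223, b = 0.976, c = 1.
Discriminant D = b^2 - 4ac = (0.976)^2 - 4*(-0.223)*1 = 0.952576 - (-0.892) = 1.844576.
D >= 0, so the roots are real: z = (-b +/- sqrt(D)) / (2a) = (-0.976 +/- 1.358152) / (-0.446).
  z_1 = (-0.976 + 1.358152) / (-0.446) = -0.8568,   |z_1| = 0.8568.
  z_2 = (-0.976 - 1.358152) / (-0.446) = 5.2335,   |z_2| = 5.2335.
Moduli of all roots: 0.8568, 5.2335.
All moduli strictly greater than 1? No.
Verdict: Not invertible.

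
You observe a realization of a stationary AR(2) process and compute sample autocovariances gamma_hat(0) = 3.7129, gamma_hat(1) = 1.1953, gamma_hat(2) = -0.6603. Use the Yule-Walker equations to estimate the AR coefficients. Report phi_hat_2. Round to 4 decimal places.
\hat\phi_{2} = -0.3140

The Yule-Walker equations for an AR(p) process read, in matrix form,
  Gamma_p phi = r_p,   with   (Gamma_p)_{ij} = gamma(|i - j|),
                       (r_p)_i = gamma(i),   i,j = 1..p.
Substitute the sample gammas (Toeplitz matrix and right-hand side of size 2):
  Gamma_p = [[3.7129, 1.1953], [1.1953, 3.7129]]
  r_p     = [1.1953, -0.6603]
Written out:
  3.7129 phi_1 + 1.1953 phi_2 = 1.1953
  1.1953 phi_1 + 3.7129 phi_2 = -0.6603
Solve by Cramer's rule:
  det = gamma(0)^2 - gamma(1)^2 = (3.7129)^2 - (1.1953)^2 = 13.78562641 - 1.42874209 = 12.35688432
  phi_hat_1 = [gamma(1) gamma(0) - gamma(1) gamma(2)] / det = [(1.1953)(3.7129) - (1.1953)(-0.6603)] / 12.35688432 = 5.22728596 / 12.35688432 = 0.423
  phi_hat_2 = [gamma(0) gamma(2) - gamma(1)^2] / det = [(3.7129)(-0.6603) - (1.1953)^2] / 12.35688432 = -3.88036996 / 12.35688432 = -0.314
So phi_hat = [0.4230, -0.3140].
Therefore phi_hat_2 = -0.3140.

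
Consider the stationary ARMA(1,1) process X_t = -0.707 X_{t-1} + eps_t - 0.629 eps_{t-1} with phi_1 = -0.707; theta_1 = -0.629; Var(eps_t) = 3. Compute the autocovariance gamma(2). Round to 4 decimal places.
\gamma(2) = 8.1851

Multiply the model equation by X_{t-k} and take expectations. With theta_0 = psi_0 = 1 and psi_j the MA(infinity) weights, this gives
  gamma(k) - sum_i phi_i gamma(k-i) = c_k,
  c_k = sigma^2 * sum_{j=k..q} theta_j psi_{j-k}   (c_k = 0 for k > q),
using gamma(-m) = gamma(m).
psi-weights needed (psi_j = theta_j + sum_i phi_i psi_{j-i}):
  psi_1 = theta_1 + phi_1 = -0.629 + (-0.707) = -1.336
Right-hand sides:
  c_0 = sigma^2 (1 + theta_1 psi_1) = 3 * (1 + (-0.629)(-1.336)) = 3 * 1.840344 = 5.521032
  c_1 = sigma^2 theta_1 = 3 * (-0.629) = -1.887
  c_2 = 0
Equations for k = 0 and k = 1 (AR order 1):
  gamma(0) = phi_1 gamma(1) + c_0
  gamma(1) = phi_1 gamma(0) + c_1
Substituting the second into the first: gamma(0) (1 - phi_1^2) = c_0 + phi_1 c_1, so
  gamma(0) = (c_0 + phi_1 c_1) / (1 - phi_1^2) = (5.521032 + (-0.707)(-1.887)) / (1 - (-0.707)^2) = 6.855141 / 0.500151 = 13.706143.
  gamma(1) = phi_1 gamma(0) + c_1 = (-0.707)(13.706143) + (-1.887) = -11.577243.
For k = 2 (> q): gamma(2) = phi_1 gamma(1) = (-0.707)(-11.577243) = 8.185111.
Therefore gamma(2) = 8.1851 (to 4 decimal places).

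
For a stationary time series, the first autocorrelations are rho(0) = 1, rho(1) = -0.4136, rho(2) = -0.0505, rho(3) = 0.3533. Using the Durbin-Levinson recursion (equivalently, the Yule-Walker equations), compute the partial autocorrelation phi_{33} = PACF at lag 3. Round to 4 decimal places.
\phi_{33} = 0.2810

The PACF at lag k is phi_{kk}, the last component of the solution
to the Yule-Walker system G_k phi = r_k where
  (G_k)_{ij} = rho(|i - j|), (r_k)_i = rho(i), i,j = 1..k.
Equivalently, Durbin-Levinson gives phi_{kk} iteratively:
  phi_{11} = rho(1)
  phi_{kk} = [rho(k) - sum_{j=1..k-1} phi_{k-1,j} rho(k-j)]
            / [1 - sum_{j=1..k-1} phi_{k-1,j} rho(j)],
  phi_{k,j} = phi_{k-1,j} - phi_{kk} phi_{k-1,k-j},  j = 1..k-1.
Step k = 1:
  phi_11 = rho(1) = -0.4136.
Step k = 2:
  phi_22 = [rho(2) - phi_11 rho(1)] / [1 - phi_11 rho(1)] = [-0.0505 - (-0.4136)(-0.4136)] / [1 - (-0.4136)(-0.4136)]
         = -0.22156496 / 0.82893504 = -0.267289.
  Update: phi_21 = phi_11 - phi_22 phi_11 = -0.4136 - (-0.267289)(-0.4136) = -0.524151.
Step k = 3:
  phi_33 = [rho(3) - phi_21 rho(2) - phi_22 rho(1)] / [1 - phi_21 rho(1) - phi_22 rho(2)]
    numerator   = 0.3533 - (-0.524151)(-0.0505) - (-0.267289)(-0.4136) = 0.21627979
    denominator = 1 - (-0.524151)(-0.4136) - (-0.267289)(-0.0505) = 0.76971323
  phi_33 = 0.21627979 / 0.76971323 = 0.281.
Therefore phi_{33} = 0.2810.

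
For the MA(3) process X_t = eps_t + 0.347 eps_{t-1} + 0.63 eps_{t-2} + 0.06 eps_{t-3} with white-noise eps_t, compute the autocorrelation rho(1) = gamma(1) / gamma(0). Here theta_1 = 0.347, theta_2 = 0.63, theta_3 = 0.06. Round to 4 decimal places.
\rho(1) = 0.3967

For an MA(q) process with theta_0 = 1, the autocovariance is
  gamma(k) = sigma^2 * sum_{i=0..q-k} theta_i * theta_{i+k},
and rho(k) = gamma(k) / gamma(0). Sigma^2 cancels.
  numerator   = (1)*(0.347) + (0.347)*(0.63) + (0.63)*(0.06) = 0.60341.
  denominator = (1)^2 + (0.347)^2 + (0.63)^2 + (0.06)^2 = 1.520909.
  rho(1) = 0.60341 / 1.520909 = 0.3967.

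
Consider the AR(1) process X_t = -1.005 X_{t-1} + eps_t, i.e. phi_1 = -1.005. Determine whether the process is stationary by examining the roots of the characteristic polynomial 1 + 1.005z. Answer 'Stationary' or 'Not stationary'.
\text{Not stationary}

The AR(p) characteristic polynomial is P(z) = 1 + 1.005z.
Stationarity requires all roots to lie outside the unit circle, i.e. |z| > 1 for every root.
This is linear in z: 1 + (1.005) z = 0  =>  z = -1/(1.005) = -0.995025,  |z| = 0.995025.
Moduli of all roots: 0.9950.
All moduli strictly greater than 1? No.
Verdict: Not stationary.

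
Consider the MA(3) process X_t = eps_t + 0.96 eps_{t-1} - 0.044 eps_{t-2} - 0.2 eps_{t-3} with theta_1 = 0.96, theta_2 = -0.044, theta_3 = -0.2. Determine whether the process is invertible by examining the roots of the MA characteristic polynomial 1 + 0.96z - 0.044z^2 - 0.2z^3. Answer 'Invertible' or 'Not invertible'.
\text{Invertible}

The MA(q) characteristic polynomial is P(z) = 1 + 0.96z - 0.044z^2 - 0.2z^3.
Invertibility requires all roots to lie outside the unit circle, i.e. |z| > 1 for every root.
Degree 3: look for a simple real root z0 first, then factor out (1 - z/z0) and solve the remaining quadratic.
Testing z0 = 2.5: P(2.5) = 1 + (0.96)(2.5) + (-0.044)(2.5)^2 + (-0.2)(2.5)^3
  = 1 + (2.4) + (-0.275) + (-3.125) = 0.  So z_0 = 2.5 is a root, |z_0| = 2.5.
Divide out the factor (1 - 0.4 z) = (1 - z/z0) (since 1/z0 = 0.4):
  P(z) = (1 - 0.4 z)(1 + (1.36) z + (0.5) z^2)
  [check: z-coef 1.36 - (0.4) = 0.96; z^2-coef 0.5 - (0.4)(1.36) = -0.044; z^3-coef -(0.4)(0.5) = -0.2.]
Remaining roots from the quadratic factor 1 + (1.36) z + (0.5) z^2:
  Set 1 + (1.36) z + (0.5) z^2 = 0, i.e. a z^2 + b z + c = 0 with a = 0.5, b = 1.36, c = 1.
  Discriminant D = b^2 - 4ac = (1.36)^2 - 4*(0.5)*1 = 1.8496 - (2) = -0.1504.
  D < 0, so the roots are the complex-conjugate pair z = (-b +/- i sqrt(-D)) / (2a) = -1.36 +/- 0.3878i.
  For a conjugate pair |z|^2 = z * conj(z) = (product of roots) = c/a = 1/(0.5) = 2, so |z| = sqrt(2) = 1.4142 for both roots.
Moduli of all roots: 2.5000, 1.4142, 1.4142.
All moduli strictly greater than 1? Yes.
Verdict: Invertible.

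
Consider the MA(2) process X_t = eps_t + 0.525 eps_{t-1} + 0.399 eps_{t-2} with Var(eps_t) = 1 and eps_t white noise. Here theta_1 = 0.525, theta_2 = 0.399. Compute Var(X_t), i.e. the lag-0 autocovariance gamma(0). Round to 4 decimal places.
\gamma(0) = 1.4348

For an MA(q) process X_t = eps_t + sum_i theta_i eps_{t-i} with
Var(eps_t) = sigma^2, the variance is
  gamma(0) = sigma^2 * (1 + sum_i theta_i^2).
  sum_i theta_i^2 = (0.525)^2 + (0.399)^2 = 0.275625 + 0.159201 = 0.434826.
  gamma(0) = 1 * (1 + 0.434826) = 1 * 1.434826 = 1.434826, which rounds to 1.4348.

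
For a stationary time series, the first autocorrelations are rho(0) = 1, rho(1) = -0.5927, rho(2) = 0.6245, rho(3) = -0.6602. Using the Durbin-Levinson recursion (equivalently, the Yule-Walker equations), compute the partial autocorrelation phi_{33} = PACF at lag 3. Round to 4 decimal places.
\phi_{33} = -0.3679

The PACF at lag k is phi_{kk}, the last component of the solution
to the Yule-Walker system G_k phi = r_k where
  (G_k)_{ij} = rho(|i - j|), (r_k)_i = rho(i), i,j = 1..k.
Equivalently, Durbin-Levinson gives phi_{kk} iteratively:
  phi_{11} = rho(1)
  phi_{kk} = [rho(k) - sum_{j=1..k-1} phi_{k-1,j} rho(k-j)]
            / [1 - sum_{j=1..k-1} phi_{k-1,j} rho(j)],
  phi_{k,j} = phi_{k-1,j} - phi_{kk} phi_{k-1,k-j},  j = 1..k-1.
Step k = 1:
  phi_11 = rho(1) = -0.5927.
Step k = 2:
  phi_22 = [rho(2) - phi_11 rho(1)] / [1 - phi_11 rho(1)] = [0.6245 - (-0.5927)(-0.5927)] / [1 - (-0.5927)(-0.5927)]
         = 0.27320671 / 0.64870671 = 0.421156.
  Update: phi_21 = phi_11 - phi_22 phi_11 = -0.5927 - (0.421156)(-0.5927) = -0.343081.
Step k = 3:
  phi_33 = [rho(3) - phi_21 rho(2) - phi_22 rho(1)] / [1 - phi_21 rho(1) - phi_22 rho(2)]
    numerator   = -0.6602 - (-0.343081)(0.6245) - (0.421156)(-0.5927) = -0.19632686
    denominator = 1 - (-0.343081)(-0.5927) - (0.421156)(0.6245) = 0.53364407
  phi_33 = -0.19632686 / 0.53364407 = -0.3679.
Therefore phi_{33} = -0.3679.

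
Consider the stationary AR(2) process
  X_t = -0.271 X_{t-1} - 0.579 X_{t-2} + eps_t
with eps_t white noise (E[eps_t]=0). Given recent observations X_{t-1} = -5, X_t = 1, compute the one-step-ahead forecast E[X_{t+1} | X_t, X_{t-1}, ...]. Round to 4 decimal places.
E[X_{t+1} \mid \mathcal F_t] = 2.6240

For an AR(p) model X_t = c + sum_i phi_i X_{t-i} + eps_t, the
one-step-ahead conditional mean is
  E[X_{t+1} | X_t, ...] = c + sum_i phi_i X_{t+1-i}.
Substitute known values:
  E[X_{t+1} | ...] = (-0.271) * (1) + (-0.579) * (-5)
                   = 2.6240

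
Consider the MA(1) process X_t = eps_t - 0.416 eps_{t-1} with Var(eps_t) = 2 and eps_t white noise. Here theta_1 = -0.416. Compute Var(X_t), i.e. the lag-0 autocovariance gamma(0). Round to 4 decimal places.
\gamma(0) = 2.3461

For an MA(q) process X_t = eps_t + sum_i theta_i eps_{t-i} with
Var(eps_t) = sigma^2, the variance is
  gamma(0) = sigma^2 * (1 + sum_i theta_i^2).
  sum_i theta_i^2 = (-0.416)^2 = 0.173056.
  gamma(0) = 2 * (1 + 0.173056) = 2 * 1.173056 = 2.346112, which rounds to 2.3461.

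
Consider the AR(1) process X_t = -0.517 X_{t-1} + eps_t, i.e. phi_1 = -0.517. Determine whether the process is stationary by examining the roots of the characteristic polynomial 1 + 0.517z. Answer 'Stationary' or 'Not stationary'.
\text{Stationary}

The AR(p) characteristic polynomial is P(z) = 1 + 0.517z.
Stationarity requires all roots to lie outside the unit circle, i.e. |z| > 1 for every root.
This is linear in z: 1 + (0.517) z = 0  =>  z = -1/(0.517) = -1.934236,  |z| = 1.934236.
Moduli of all roots: 1.9342.
All moduli strictly greater than 1? Yes.
Verdict: Stationary.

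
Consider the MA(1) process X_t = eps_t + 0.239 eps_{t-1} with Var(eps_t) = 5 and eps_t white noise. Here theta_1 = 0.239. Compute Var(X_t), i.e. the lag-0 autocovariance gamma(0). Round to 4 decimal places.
\gamma(0) = 5.2856

For an MA(q) process X_t = eps_t + sum_i theta_i eps_{t-i} with
Var(eps_t) = sigma^2, the variance is
  gamma(0) = sigma^2 * (1 + sum_i theta_i^2).
  sum_i theta_i^2 = (0.239)^2 = 0.057121.
  gamma(0) = 5 * (1 + 0.057121) = 5 * 1.057121 = 5.285605, which rounds to 5.2856.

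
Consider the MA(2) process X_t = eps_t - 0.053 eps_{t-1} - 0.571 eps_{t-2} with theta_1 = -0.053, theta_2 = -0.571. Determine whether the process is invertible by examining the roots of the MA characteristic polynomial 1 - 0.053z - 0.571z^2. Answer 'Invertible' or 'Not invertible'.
\text{Invertible}

The MA(q) characteristic polynomial is P(z) = 1 - 0.053z - 0.571z^2.
Invertibility requires all roots to lie outside the unit circle, i.e. |z| > 1 for every root.
Set 1 + (-0.053) z + (-0.571) z^2 = 0, i.e. a z^2 + b z + c = 0 with a = -0.571, b = -0.053, c = 1.
Discriminant D = b^2 - 4ac = (-0.053)^2 - 4*(-0.571)*1 = 0.002809 - (-2.284) = 2.286809.
D >= 0, so the roots are real: z = (-b +/- sqrt(D)) / (2a) = (0.053 +/- 1.51222) / (-1.142).
  z_1 = (0.053 + 1.51222) / (-1.142) = -1.3706,   |z_1| = 1.3706.
  z_2 = (0.053 - 1.51222) / (-1.142) = 1.2778,   |z_2| = 1.2778.
Moduli of all roots: 1.3706, 1.2778.
All moduli strictly greater than 1? Yes.
Verdict: Invertible.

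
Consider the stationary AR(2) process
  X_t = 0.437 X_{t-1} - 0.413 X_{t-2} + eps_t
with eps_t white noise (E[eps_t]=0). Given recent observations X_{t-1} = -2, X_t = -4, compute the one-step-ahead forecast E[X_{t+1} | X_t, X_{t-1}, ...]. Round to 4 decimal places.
E[X_{t+1} \mid \mathcal F_t] = -0.9220

For an AR(p) model X_t = c + sum_i phi_i X_{t-i} + eps_t, the
one-step-ahead conditional mean is
  E[X_{t+1} | X_t, ...] = c + sum_i phi_i X_{t+1-i}.
Substitute known values:
  E[X_{t+1} | ...] = (0.437) * (-4) + (-0.413) * (-2)
                   = -0.9220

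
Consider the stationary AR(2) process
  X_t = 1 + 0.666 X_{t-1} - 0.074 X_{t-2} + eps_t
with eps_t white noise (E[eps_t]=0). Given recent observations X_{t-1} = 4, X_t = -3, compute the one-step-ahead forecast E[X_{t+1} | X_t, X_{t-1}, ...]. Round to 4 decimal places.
E[X_{t+1} \mid \mathcal F_t] = -1.2940

For an AR(p) model X_t = c + sum_i phi_i X_{t-i} + eps_t, the
one-step-ahead conditional mean is
  E[X_{t+1} | X_t, ...] = c + sum_i phi_i X_{t+1-i}.
Substitute known values:
  E[X_{t+1} | ...] = 1 + (0.666) * (-3) + (-0.074) * (4)
                   = -1.2940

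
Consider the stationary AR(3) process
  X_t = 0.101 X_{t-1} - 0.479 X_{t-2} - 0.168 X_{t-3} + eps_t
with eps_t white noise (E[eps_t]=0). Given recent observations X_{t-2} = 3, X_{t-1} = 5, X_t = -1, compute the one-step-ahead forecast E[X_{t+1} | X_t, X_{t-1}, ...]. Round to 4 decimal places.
E[X_{t+1} \mid \mathcal F_t] = -3.0000

For an AR(p) model X_t = c + sum_i phi_i X_{t-i} + eps_t, the
one-step-ahead conditional mean is
  E[X_{t+1} | X_t, ...] = c + sum_i phi_i X_{t+1-i}.
Substitute known values:
  E[X_{t+1} | ...] = (0.101) * (-1) + (-0.479) * (5) + (-0.168) * (3)
                   = -3.0000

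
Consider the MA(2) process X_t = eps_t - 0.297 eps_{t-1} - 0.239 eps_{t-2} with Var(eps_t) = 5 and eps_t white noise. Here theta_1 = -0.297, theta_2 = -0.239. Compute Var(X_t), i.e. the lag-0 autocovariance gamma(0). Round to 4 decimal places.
\gamma(0) = 5.7267

For an MA(q) process X_t = eps_t + sum_i theta_i eps_{t-i} with
Var(eps_t) = sigma^2, the variance is
  gamma(0) = sigma^2 * (1 + sum_i theta_i^2).
  sum_i theta_i^2 = (-0.297)^2 + (-0.239)^2 = 0.088209 + 0.057121 = 0.14533.
  gamma(0) = 5 * (1 + 0.14533) = 5 * 1.14533 = 5.72665, which rounds to 5.7267.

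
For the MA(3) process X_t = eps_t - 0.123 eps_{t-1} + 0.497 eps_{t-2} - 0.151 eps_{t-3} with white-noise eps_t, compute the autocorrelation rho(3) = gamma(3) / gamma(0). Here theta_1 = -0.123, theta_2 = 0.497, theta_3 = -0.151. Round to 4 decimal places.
\rho(3) = -0.1175

For an MA(q) process with theta_0 = 1, the autocovariance is
  gamma(k) = sigma^2 * sum_{i=0..q-k} theta_i * theta_{i+k},
and rho(k) = gamma(k) / gamma(0). Sigma^2 cancels.
  numerator   = (1)*(-0.151) = -0.151.
  denominator = (1)^2 + (-0.123)^2 + (0.497)^2 + (-0.151)^2 = 1.284939.
  rho(3) = -0.151 / 1.284939 = -0.1175.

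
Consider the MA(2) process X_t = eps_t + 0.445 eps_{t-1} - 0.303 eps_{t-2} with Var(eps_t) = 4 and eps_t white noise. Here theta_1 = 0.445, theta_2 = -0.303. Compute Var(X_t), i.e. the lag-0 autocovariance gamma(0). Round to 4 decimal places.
\gamma(0) = 5.1593

For an MA(q) process X_t = eps_t + sum_i theta_i eps_{t-i} with
Var(eps_t) = sigma^2, the variance is
  gamma(0) = sigma^2 * (1 + sum_i theta_i^2).
  sum_i theta_i^2 = (0.445)^2 + (-0.303)^2 = 0.198025 + 0.091809 = 0.289834.
  gamma(0) = 4 * (1 + 0.289834) = 4 * 1.289834 = 5.159336, which rounds to 5.1593.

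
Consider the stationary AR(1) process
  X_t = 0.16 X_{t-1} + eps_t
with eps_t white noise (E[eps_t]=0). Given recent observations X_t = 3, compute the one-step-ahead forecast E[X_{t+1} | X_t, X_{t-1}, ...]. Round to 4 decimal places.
E[X_{t+1} \mid \mathcal F_t] = 0.4800

For an AR(p) model X_t = c + sum_i phi_i X_{t-i} + eps_t, the
one-step-ahead conditional mean is
  E[X_{t+1} | X_t, ...] = c + sum_i phi_i X_{t+1-i}.
Substitute known values:
  E[X_{t+1} | ...] = (0.16) * (3)
                   = 0.4800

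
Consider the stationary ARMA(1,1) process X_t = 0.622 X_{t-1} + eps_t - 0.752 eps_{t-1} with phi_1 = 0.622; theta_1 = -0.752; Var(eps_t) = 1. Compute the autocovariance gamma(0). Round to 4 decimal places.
\gamma(0) = 1.0276

Multiply the model equation by X_{t-k} and take expectations. With theta_0 = psi_0 = 1 and psi_j the MA(infinity) weights, this gives
  gamma(k) - sum_i phi_i gamma(k-i) = c_k,
  c_k = sigma^2 * sum_{j=k..q} theta_j psi_{j-k}   (c_k = 0 for k > q),
using gamma(-m) = gamma(m).
psi-weights needed (psi_j = theta_j + sum_i phi_i psi_{j-i}):
  psi_1 = theta_1 + phi_1 = -0.752 + (0.622) = -0.13
Right-hand sides:
  c_0 = sigma^2 (1 + theta_1 psi_1) = 1 * (1 + (-0.752)(-0.13)) = 1 * 1.09776 = 1.09776
  c_1 = sigma^2 theta_1 = 1 * (-0.752) = -0.752
  c_2 = 0
Equations for k = 0 and k = 1 (AR order 1):
  gamma(0) = phi_1 gamma(1) + c_0
  gamma(1) = phi_1 gamma(0) + c_1
Substituting the second into the first: gamma(0) (1 - phi_1^2) = c_0 + phi_1 c_1, so
  gamma(0) = (c_0 + phi_1 c_1) / (1 - phi_1^2) = (1.09776 + (0.622)(-0.752)) / (1 - (0.622)^2) = 0.630016 / 0.613116 = 1.027564.
Therefore gamma(0) = 1.0276 (to 4 decimal places).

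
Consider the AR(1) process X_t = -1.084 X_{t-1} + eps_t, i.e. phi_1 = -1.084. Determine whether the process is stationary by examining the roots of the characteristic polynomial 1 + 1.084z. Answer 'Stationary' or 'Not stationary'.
\text{Not stationary}

The AR(p) characteristic polynomial is P(z) = 1 + 1.084z.
Stationarity requires all roots to lie outside the unit circle, i.e. |z| > 1 for every root.
This is linear in z: 1 + (1.084) z = 0  =>  z = -1/(1.084) = -0.922509,  |z| = 0.922509.
Moduli of all roots: 0.9225.
All moduli strictly greater than 1? No.
Verdict: Not stationary.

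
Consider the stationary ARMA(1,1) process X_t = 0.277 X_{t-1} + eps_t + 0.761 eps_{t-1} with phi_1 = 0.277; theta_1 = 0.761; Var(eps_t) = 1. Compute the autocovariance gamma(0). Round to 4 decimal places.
\gamma(0) = 2.1670

Multiply the model equation by X_{t-k} and take expectations. With theta_0 = psi_0 = 1 and psi_j the MA(infinity) weights, this gives
  gamma(k) - sum_i phi_i gamma(k-i) = c_k,
  c_k = sigma^2 * sum_{j=k..q} theta_j psi_{j-k}   (c_k = 0 for k > q),
using gamma(-m) = gamma(m).
psi-weights needed (psi_j = theta_j + sum_i phi_i psi_{j-i}):
  psi_1 = theta_1 + phi_1 = 0.761 + (0.277) = 1.038
Right-hand sides:
  c_0 = sigma^2 (1 + theta_1 psi_1) = 1 * (1 + (0.761)(1.038)) = 1 * 1.789918 = 1.789918
  c_1 = sigma^2 theta_1 = 1 * (0.761) = 0.761
  c_2 = 0
Equations for k = 0 and k = 1 (AR order 1):
  gamma(0) = phi_1 gamma(1) + c_0
  gamma(1) = phi_1 gamma(0) + c_1
Substituting the second into the first: gamma(0) (1 - phi_1^2) = c_0 + phi_1 c_1, so
  gamma(0) = (c_0 + phi_1 c_1) / (1 - phi_1^2) = (1.789918 + (0.277)(0.761)) / (1 - (0.277)^2) = 2.000715 / 0.923271 = 2.166986.
Therefore gamma(0) = 2.1670 (to 4 decimal places).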